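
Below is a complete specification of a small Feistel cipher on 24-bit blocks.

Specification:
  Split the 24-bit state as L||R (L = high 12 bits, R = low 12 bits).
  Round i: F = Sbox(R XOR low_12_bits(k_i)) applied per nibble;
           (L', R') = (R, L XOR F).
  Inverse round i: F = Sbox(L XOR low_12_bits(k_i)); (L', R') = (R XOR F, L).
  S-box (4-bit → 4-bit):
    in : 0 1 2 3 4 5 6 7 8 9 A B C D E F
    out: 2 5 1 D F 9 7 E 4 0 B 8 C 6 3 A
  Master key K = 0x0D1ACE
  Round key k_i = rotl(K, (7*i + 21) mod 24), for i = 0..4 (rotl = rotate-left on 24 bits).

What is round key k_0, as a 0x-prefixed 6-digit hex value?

0xC1A359

K = 0x0D1ACE
k_0 = rotl(K, (7*0+21) mod 24) = rotl(K, 21) = 0xC1A359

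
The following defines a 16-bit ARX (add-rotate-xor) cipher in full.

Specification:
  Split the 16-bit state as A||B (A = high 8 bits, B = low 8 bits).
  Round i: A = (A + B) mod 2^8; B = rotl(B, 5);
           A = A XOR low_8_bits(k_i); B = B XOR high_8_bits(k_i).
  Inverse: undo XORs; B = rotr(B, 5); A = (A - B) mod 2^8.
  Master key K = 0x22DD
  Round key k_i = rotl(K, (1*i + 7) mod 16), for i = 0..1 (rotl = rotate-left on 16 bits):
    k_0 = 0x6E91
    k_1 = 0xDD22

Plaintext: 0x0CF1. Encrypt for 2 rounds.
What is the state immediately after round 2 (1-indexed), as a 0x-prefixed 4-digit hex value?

s_0 = plaintext = 0x0CF1
s_1 = Round(s_0, k_0) = 0x6C50
s_2 = Round(s_1, k_1) = 0x9ED7

0x9ED7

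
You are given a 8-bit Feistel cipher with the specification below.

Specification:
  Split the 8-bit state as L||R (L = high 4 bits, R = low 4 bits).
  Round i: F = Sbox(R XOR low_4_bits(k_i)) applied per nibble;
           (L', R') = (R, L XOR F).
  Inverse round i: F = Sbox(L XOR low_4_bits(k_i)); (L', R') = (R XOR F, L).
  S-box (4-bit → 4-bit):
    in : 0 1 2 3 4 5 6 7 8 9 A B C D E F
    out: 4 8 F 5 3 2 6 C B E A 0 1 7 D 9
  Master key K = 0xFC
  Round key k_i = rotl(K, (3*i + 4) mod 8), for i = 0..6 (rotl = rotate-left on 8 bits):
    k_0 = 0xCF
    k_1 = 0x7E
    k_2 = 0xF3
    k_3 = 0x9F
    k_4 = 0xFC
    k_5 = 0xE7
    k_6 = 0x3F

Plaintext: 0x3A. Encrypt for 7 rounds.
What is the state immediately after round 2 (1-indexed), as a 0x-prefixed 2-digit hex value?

0x13

s_0 = plaintext = 0x3A
s_1 = Round(s_0, k_0) = 0xA1
s_2 = Round(s_1, k_1) = 0x13
s_3 = Round(s_2, k_2) = 0x35
s_4 = Round(s_3, k_3) = 0x59
s_5 = Round(s_4, k_4) = 0x97
s_6 = Round(s_5, k_5) = 0x7D
s_7 = Round(s_6, k_6) = 0xD8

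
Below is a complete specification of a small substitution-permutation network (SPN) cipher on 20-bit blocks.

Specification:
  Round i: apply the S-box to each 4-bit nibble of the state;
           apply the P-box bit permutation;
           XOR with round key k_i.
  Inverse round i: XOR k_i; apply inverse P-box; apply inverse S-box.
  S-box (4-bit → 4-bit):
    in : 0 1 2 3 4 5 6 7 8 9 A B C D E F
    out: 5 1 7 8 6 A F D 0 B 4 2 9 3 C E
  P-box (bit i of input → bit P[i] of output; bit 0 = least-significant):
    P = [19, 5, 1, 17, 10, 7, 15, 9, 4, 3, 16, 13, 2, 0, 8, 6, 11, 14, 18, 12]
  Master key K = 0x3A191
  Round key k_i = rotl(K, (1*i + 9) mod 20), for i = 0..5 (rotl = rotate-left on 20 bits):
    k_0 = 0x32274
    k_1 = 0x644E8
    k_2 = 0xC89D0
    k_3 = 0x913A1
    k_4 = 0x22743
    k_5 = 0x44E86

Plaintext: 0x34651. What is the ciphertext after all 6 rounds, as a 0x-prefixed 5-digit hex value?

0x5B432

s_0 = plaintext = 0x34651
s_1 = Round(s_0, k_0) = 0xA11ED
s_2 = Round(s_1, k_1) = 0xAC6DC
s_3 = Round(s_2, k_2) = 0x3AD0C
s_4 = Round(s_3, k_3) = 0x386B9
s_5 = Round(s_4, k_4) = 0x917FB
s_6 = Round(s_5, k_5) = 0x5B432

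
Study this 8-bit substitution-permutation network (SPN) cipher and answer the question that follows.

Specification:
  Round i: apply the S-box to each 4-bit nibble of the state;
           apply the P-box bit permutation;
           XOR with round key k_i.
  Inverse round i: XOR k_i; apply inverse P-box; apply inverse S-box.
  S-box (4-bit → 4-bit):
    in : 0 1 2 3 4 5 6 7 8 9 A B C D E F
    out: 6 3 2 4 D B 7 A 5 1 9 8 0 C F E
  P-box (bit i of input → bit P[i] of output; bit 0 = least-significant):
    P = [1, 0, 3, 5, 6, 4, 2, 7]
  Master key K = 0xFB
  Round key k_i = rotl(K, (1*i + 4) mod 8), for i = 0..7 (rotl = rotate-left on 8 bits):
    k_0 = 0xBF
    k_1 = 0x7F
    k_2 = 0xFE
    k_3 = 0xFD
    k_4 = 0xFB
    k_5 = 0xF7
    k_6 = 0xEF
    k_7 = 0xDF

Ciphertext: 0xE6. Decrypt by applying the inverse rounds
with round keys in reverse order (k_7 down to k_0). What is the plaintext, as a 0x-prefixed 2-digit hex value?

0xC8

s_0 = ciphertext = 0xE6
s_1 = InvRound(s_0, k_7) = 0x2F
s_2 = InvRound(s_1, k_6) = 0xAC
s_3 = InvRound(s_2, k_5) = 0x16
s_4 = InvRound(s_3, k_4) = 0x4F
s_5 = InvRound(s_4, k_3) = 0x7A
s_6 = InvRound(s_5, k_2) = 0xDC
s_7 = InvRound(s_6, k_1) = 0xB5
s_8 = InvRound(s_7, k_0) = 0xC8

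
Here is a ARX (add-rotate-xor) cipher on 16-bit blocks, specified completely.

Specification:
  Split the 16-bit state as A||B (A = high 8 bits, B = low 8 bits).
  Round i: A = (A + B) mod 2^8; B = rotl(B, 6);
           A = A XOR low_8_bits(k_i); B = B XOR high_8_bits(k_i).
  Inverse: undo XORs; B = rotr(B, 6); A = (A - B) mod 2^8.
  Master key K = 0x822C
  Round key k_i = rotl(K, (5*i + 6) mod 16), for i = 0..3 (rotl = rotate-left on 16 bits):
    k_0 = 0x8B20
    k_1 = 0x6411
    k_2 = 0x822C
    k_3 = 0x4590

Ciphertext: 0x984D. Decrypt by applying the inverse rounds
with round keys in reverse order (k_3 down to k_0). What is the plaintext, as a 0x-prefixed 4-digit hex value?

0x90C0

s_0 = ciphertext = 0x984D
s_1 = InvRound(s_0, k_3) = 0xE820
s_2 = InvRound(s_1, k_2) = 0x3A8A
s_3 = InvRound(s_2, k_1) = 0x70BB
s_4 = InvRound(s_3, k_0) = 0x90C0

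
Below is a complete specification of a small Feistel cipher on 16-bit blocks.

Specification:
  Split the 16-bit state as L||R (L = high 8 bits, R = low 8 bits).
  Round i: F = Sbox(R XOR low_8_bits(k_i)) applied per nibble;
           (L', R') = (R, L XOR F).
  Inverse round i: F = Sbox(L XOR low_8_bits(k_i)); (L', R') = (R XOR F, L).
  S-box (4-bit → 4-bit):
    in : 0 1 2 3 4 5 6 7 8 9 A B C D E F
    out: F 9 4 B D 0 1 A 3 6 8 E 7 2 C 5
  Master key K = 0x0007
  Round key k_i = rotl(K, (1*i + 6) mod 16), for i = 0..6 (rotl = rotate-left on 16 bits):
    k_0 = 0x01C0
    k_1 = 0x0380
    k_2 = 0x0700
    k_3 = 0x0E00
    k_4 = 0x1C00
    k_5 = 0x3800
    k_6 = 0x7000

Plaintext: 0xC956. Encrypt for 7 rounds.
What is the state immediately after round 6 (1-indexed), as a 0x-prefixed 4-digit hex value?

s_0 = plaintext = 0xC956
s_1 = Round(s_0, k_0) = 0x56A8
s_2 = Round(s_1, k_1) = 0xA815
s_3 = Round(s_2, k_2) = 0x1538
s_4 = Round(s_3, k_3) = 0x38A6
s_5 = Round(s_4, k_4) = 0xA6B9
s_6 = Round(s_5, k_5) = 0xB940
s_7 = Round(s_6, k_6) = 0x4066

0xB940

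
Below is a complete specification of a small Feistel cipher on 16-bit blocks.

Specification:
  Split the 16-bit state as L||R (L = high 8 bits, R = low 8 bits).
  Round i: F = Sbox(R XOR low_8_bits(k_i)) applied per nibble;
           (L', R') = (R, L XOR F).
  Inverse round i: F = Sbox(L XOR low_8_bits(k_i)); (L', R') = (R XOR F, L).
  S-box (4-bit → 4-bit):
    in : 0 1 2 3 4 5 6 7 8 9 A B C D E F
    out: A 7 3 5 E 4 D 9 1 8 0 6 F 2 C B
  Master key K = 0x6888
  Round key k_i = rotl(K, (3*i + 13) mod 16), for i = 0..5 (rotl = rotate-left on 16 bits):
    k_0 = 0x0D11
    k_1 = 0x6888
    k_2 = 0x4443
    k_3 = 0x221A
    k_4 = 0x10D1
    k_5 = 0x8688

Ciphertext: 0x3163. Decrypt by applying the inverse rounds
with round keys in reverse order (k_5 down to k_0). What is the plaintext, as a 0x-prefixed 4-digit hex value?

0x6CE9

s_0 = ciphertext = 0x3163
s_1 = InvRound(s_0, k_5) = 0x0B31
s_2 = InvRound(s_1, k_4) = 0x110B
s_3 = InvRound(s_2, k_3) = 0xAD11
s_4 = InvRound(s_3, k_2) = 0xDDAD
s_5 = InvRound(s_4, k_1) = 0xE9DD
s_6 = InvRound(s_5, k_0) = 0x6CE9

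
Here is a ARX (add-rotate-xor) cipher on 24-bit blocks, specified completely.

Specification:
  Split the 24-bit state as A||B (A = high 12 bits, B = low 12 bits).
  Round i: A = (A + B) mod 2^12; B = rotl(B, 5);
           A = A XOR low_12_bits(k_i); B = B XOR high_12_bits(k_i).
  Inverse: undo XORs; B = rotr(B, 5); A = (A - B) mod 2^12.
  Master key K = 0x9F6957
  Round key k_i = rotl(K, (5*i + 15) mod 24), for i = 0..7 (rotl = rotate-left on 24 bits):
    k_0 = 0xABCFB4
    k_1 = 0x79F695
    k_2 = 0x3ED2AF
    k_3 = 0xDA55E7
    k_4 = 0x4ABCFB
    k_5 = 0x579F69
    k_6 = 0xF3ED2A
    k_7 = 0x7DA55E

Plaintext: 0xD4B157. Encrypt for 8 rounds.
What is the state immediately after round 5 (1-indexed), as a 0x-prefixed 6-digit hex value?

0x503615

s_0 = plaintext = 0xD4B157
s_1 = Round(s_0, k_0) = 0x11605E
s_2 = Round(s_1, k_1) = 0x7E1C5F
s_3 = Round(s_2, k_2) = 0x6EF815
s_4 = Round(s_3, k_3) = 0xAE3F15
s_5 = Round(s_4, k_4) = 0x503615
s_6 = Round(s_5, k_5) = 0x4717D5
s_7 = Round(s_6, k_6) = 0x16C591
s_8 = Round(s_7, k_7) = 0x3A35F1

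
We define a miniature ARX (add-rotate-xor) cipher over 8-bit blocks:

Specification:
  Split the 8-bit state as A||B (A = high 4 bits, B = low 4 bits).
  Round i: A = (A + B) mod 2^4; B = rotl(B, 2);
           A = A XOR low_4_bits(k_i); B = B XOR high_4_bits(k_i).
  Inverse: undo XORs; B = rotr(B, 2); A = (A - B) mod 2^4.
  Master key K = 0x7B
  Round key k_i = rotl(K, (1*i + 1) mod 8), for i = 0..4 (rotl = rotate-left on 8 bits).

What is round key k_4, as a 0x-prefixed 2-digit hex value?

K = 0x7B
k_0 = rotl(K, (1*0+1) mod 8) = rotl(K, 1) = 0xF6
k_1 = rotl(K, (1*1+1) mod 8) = rotl(K, 2) = 0xED
k_2 = rotl(K, (1*2+1) mod 8) = rotl(K, 3) = 0xDB
k_3 = rotl(K, (1*3+1) mod 8) = rotl(K, 4) = 0xB7
k_4 = rotl(K, (1*4+1) mod 8) = rotl(K, 5) = 0x6F

0x6F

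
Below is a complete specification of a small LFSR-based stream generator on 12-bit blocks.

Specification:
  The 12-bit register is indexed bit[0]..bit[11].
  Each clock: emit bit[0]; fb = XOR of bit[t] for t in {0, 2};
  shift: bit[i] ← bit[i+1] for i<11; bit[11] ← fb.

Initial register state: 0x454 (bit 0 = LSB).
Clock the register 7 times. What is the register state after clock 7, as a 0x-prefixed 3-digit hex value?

0x828

reg_0 = 0x454
clock 1: out=0, reg = 0xA2A
clock 2: out=0, reg = 0x515
clock 3: out=1, reg = 0x28A
clock 4: out=0, reg = 0x145
clock 5: out=1, reg = 0x0A2
clock 6: out=0, reg = 0x051
clock 7: out=1, reg = 0x828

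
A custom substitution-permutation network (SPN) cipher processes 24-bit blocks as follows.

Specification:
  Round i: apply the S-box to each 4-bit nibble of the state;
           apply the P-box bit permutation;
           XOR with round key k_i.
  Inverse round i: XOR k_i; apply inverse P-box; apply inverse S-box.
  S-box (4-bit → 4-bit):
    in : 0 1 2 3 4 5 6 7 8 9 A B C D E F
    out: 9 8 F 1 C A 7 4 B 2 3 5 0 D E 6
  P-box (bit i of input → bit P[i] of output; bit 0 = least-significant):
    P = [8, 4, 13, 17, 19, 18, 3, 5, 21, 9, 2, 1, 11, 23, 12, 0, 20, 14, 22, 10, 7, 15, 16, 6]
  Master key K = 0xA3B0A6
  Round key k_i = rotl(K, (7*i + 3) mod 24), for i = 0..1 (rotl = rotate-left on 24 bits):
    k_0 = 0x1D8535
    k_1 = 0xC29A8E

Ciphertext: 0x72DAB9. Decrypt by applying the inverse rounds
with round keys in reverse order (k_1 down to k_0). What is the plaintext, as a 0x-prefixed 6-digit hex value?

s_0 = ciphertext = 0x72DAB9
s_1 = InvRound(s_0, k_1) = 0xCA5D19
s_2 = InvRound(s_1, k_0) = 0xF667E1

0xF667E1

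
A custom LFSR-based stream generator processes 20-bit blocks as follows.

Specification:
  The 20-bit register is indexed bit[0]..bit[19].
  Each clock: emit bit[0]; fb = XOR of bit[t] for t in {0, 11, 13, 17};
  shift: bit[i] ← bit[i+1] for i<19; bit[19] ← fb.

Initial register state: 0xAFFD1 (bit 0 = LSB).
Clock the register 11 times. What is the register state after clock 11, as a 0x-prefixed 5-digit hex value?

reg_0 = 0xAFFD1
clock 1: out=1, reg = 0x57FE8
clock 2: out=0, reg = 0x2BFF4
clock 3: out=0, reg = 0x95FFA
clock 4: out=0, reg = 0xCAFFD
clock 5: out=1, reg = 0xE57FE
clock 6: out=0, reg = 0xF2BFF
clock 7: out=1, reg = 0x795FF
clock 8: out=1, reg = 0x3CAFF
clock 9: out=1, reg = 0x9E57F
clock 10: out=1, reg = 0x4F2BF
clock 11: out=1, reg = 0x2795F

0x2795F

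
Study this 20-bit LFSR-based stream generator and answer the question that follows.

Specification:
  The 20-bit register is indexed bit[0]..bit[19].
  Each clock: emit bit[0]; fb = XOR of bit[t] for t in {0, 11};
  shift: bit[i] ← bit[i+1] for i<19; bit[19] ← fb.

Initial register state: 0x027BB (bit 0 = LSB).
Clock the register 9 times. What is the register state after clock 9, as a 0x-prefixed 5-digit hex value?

0xDF813

reg_0 = 0x027BB
clock 1: out=1, reg = 0x813DD
clock 2: out=1, reg = 0xC09EE
clock 3: out=0, reg = 0xE04F7
clock 4: out=1, reg = 0xF027B
clock 5: out=1, reg = 0xF813D
clock 6: out=1, reg = 0xFC09E
clock 7: out=0, reg = 0x7E04F
clock 8: out=1, reg = 0xBF027
clock 9: out=1, reg = 0xDF813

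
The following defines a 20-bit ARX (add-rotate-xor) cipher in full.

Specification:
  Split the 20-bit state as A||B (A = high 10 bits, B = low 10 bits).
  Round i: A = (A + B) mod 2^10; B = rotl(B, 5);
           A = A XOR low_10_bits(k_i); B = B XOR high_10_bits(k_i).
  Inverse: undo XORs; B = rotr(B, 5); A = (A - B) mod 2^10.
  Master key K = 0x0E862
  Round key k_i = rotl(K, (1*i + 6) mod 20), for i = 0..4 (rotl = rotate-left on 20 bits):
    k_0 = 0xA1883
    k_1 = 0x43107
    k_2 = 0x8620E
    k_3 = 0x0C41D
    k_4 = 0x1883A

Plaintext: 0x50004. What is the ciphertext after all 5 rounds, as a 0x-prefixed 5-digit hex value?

0xC6BD5

s_0 = plaintext = 0x50004
s_1 = Round(s_0, k_0) = 0x71E06
s_2 = Round(s_1, k_1) = 0xB29DC
s_3 = Round(s_2, k_2) = 0xAA196
s_4 = Round(s_3, k_3) = 0x08EFD
s_5 = Round(s_4, k_4) = 0xC6BD5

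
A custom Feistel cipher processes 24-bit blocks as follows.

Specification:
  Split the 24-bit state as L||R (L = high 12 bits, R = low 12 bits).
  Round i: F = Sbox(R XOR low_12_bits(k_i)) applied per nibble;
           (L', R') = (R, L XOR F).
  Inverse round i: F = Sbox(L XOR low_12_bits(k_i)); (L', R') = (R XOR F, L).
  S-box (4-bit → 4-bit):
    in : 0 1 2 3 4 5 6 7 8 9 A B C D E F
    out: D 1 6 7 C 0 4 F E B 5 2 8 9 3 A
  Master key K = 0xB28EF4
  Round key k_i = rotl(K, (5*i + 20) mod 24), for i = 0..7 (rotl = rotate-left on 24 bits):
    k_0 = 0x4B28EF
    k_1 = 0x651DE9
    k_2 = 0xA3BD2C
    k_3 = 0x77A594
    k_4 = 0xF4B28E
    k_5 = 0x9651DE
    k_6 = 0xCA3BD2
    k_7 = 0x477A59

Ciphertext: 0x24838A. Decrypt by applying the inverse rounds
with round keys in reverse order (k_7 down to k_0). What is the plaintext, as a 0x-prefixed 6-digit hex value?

s_0 = ciphertext = 0x24838A
s_1 = InvRound(s_0, k_7) = 0xD9B248
s_2 = InvRound(s_1, k_6) = 0x683D9B
s_3 = InvRound(s_2, k_5) = 0x292683
s_4 = InvRound(s_3, k_4) = 0xB9B292
s_5 = InvRound(s_4, k_3) = 0x148B9B
s_6 = InvRound(s_5, k_2) = 0x3D7148
s_7 = InvRound(s_6, k_1) = 0x23B3D7
s_8 = InvRound(s_7, k_0) = 0x64B23B

0x64B23B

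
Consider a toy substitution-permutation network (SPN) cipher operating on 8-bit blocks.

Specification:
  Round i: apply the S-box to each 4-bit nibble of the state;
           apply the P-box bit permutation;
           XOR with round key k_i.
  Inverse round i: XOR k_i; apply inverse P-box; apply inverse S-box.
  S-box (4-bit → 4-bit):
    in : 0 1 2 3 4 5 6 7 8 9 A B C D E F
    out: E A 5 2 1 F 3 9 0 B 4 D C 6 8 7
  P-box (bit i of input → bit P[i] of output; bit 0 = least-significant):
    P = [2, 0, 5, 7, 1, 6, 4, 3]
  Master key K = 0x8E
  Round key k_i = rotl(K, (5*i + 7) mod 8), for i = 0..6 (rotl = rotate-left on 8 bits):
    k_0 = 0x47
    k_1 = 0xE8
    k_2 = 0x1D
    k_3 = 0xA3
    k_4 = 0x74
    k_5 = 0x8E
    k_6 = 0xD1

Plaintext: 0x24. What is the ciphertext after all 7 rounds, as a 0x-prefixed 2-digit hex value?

0xB1

s_0 = plaintext = 0x24
s_1 = Round(s_0, k_0) = 0x51
s_2 = Round(s_1, k_1) = 0x33
s_3 = Round(s_2, k_2) = 0x5C
s_4 = Round(s_3, k_3) = 0x59
s_5 = Round(s_4, k_4) = 0xAB
s_6 = Round(s_5, k_5) = 0x3A
s_7 = Round(s_6, k_6) = 0xB1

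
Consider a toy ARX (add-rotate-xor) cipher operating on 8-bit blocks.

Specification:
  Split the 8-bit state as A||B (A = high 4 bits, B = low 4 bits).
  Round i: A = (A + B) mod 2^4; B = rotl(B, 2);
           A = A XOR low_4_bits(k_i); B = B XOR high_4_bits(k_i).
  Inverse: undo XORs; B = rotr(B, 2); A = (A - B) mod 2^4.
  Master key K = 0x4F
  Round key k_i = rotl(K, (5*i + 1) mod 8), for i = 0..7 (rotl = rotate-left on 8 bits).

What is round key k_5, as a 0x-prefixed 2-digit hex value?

K = 0x4F
k_0 = rotl(K, (5*0+1) mod 8) = rotl(K, 1) = 0x9E
k_1 = rotl(K, (5*1+1) mod 8) = rotl(K, 6) = 0xD3
k_2 = rotl(K, (5*2+1) mod 8) = rotl(K, 3) = 0x7A
k_3 = rotl(K, (5*3+1) mod 8) = rotl(K, 0) = 0x4F
k_4 = rotl(K, (5*4+1) mod 8) = rotl(K, 5) = 0xE9
k_5 = rotl(K, (5*5+1) mod 8) = rotl(K, 2) = 0x3D

0x3D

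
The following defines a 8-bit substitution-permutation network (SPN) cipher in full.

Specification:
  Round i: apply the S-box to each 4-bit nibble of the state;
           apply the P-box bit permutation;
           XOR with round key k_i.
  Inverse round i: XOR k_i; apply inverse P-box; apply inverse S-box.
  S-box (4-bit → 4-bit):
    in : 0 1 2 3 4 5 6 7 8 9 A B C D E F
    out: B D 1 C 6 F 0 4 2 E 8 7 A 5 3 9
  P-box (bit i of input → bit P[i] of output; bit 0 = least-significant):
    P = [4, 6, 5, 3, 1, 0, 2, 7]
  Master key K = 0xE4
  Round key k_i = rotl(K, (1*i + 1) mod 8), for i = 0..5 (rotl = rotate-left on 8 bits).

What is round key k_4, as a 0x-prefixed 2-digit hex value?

0x9C

K = 0xE4
k_0 = rotl(K, (1*0+1) mod 8) = rotl(K, 1) = 0xC9
k_1 = rotl(K, (1*1+1) mod 8) = rotl(K, 2) = 0x93
k_2 = rotl(K, (1*2+1) mod 8) = rotl(K, 3) = 0x27
k_3 = rotl(K, (1*3+1) mod 8) = rotl(K, 4) = 0x4E
k_4 = rotl(K, (1*4+1) mod 8) = rotl(K, 5) = 0x9C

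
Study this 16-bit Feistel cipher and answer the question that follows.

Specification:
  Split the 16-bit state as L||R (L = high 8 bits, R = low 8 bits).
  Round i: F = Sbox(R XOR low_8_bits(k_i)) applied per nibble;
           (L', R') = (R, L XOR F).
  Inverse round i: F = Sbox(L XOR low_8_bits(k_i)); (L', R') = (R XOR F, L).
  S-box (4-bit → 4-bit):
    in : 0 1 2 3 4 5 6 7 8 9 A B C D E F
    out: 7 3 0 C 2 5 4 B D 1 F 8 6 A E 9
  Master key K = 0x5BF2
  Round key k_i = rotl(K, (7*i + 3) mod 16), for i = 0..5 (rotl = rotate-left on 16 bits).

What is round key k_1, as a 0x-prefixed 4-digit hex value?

0xC96F

K = 0x5BF2
k_0 = rotl(K, (7*0+3) mod 16) = rotl(K, 3) = 0xDF92
k_1 = rotl(K, (7*1+3) mod 16) = rotl(K, 10) = 0xC96F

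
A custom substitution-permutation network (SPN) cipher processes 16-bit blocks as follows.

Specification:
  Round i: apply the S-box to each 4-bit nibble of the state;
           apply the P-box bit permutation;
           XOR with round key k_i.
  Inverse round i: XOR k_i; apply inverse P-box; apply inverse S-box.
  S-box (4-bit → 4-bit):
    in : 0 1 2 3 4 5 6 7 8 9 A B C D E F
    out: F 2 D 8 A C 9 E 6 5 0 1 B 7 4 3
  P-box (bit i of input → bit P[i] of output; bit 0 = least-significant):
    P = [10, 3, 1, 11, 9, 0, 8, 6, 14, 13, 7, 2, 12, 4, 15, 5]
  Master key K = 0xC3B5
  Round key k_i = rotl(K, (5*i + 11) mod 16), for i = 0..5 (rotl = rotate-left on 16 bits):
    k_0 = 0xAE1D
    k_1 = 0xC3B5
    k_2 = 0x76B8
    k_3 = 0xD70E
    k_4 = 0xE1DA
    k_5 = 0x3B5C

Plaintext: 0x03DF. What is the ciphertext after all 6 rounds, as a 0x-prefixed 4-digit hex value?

0xBC9E

s_0 = plaintext = 0x03DF
s_1 = Round(s_0, k_0) = 0x3920
s_2 = Round(s_1, k_1) = 0x8C5F
s_3 = Round(s_2, k_2) = 0x93E4
s_4 = Round(s_3, k_3) = 0x4E02
s_5 = Round(s_4, k_4) = 0xEE29
s_6 = Round(s_5, k_5) = 0xBC9E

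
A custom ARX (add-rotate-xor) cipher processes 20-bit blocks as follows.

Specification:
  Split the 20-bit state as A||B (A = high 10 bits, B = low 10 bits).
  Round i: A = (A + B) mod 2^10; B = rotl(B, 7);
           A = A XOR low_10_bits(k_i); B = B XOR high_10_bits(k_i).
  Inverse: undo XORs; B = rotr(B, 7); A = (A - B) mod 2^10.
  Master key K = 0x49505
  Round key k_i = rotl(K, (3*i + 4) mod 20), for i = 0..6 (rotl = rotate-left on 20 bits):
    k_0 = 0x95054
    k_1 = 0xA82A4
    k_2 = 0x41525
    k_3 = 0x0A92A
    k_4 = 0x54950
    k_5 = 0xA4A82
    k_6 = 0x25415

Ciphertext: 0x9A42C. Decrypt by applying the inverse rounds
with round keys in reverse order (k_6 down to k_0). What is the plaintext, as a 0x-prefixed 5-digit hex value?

s_0 = ciphertext = 0x9A42C
s_1 = InvRound(s_0, k_6) = 0x2CDC9
s_2 = InvRound(s_1, k_5) = 0xD4EDE
s_3 = InvRound(s_2, k_4) = 0x67067
s_4 = InvRound(s_3, k_3) = 0x93A68
s_5 = InvRound(s_4, k_2) = 0xFF76E
s_6 = InvRound(s_5, k_1) = 0xB9A73
s_7 = InvRound(s_6, k_0) = 0x5E938

0x5E938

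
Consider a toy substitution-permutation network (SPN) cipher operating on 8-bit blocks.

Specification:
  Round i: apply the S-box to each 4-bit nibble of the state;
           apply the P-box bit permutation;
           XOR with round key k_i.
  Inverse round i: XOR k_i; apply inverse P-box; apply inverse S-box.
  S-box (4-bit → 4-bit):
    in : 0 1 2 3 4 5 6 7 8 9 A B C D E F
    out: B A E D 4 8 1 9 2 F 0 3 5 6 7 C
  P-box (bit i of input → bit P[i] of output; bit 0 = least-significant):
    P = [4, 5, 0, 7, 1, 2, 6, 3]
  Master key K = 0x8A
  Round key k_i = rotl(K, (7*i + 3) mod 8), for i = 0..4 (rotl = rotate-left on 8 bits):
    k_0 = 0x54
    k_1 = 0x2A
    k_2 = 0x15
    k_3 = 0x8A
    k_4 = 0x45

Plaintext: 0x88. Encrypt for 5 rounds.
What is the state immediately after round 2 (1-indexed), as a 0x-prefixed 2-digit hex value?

s_0 = plaintext = 0x88
s_1 = Round(s_0, k_0) = 0x70
s_2 = Round(s_1, k_1) = 0x90
s_3 = Round(s_2, k_2) = 0xEB
s_4 = Round(s_3, k_3) = 0xFC
s_5 = Round(s_4, k_4) = 0x1C

0x90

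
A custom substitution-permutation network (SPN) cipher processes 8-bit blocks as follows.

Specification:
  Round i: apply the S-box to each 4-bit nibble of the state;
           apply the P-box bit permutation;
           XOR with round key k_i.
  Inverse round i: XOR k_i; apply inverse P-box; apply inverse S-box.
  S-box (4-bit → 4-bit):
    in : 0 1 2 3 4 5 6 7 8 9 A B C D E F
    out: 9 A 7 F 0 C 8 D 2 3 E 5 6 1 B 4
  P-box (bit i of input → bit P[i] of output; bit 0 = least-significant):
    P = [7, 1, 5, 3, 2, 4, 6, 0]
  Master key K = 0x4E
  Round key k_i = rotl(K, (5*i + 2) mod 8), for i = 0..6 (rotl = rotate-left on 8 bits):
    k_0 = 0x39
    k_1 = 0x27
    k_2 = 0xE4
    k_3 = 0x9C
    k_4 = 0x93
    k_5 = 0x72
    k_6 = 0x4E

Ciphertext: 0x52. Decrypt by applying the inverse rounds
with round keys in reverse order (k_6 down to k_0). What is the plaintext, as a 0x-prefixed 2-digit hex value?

0x4F

s_0 = ciphertext = 0x52
s_1 = InvRound(s_0, k_6) = 0x96
s_2 = InvRound(s_1, k_5) = 0xBB
s_3 = InvRound(s_2, k_4) = 0x45
s_4 = InvRound(s_3, k_3) = 0xA0
s_5 = InvRound(s_4, k_2) = 0xB4
s_6 = InvRound(s_5, k_1) = 0x19
s_7 = InvRound(s_6, k_0) = 0x4F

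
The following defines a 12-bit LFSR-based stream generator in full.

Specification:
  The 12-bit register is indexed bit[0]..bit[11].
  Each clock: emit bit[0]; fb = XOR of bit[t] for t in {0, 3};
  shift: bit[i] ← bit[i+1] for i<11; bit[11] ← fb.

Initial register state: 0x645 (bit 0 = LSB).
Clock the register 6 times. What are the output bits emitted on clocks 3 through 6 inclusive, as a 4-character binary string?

reg_0 = 0x645
clock 1: out=1, reg = 0xB22
clock 2: out=0, reg = 0x591
clock 3: out=1, reg = 0xAC8
clock 4: out=0, reg = 0xD64
clock 5: out=0, reg = 0x6B2
clock 6: out=0, reg = 0x359

1000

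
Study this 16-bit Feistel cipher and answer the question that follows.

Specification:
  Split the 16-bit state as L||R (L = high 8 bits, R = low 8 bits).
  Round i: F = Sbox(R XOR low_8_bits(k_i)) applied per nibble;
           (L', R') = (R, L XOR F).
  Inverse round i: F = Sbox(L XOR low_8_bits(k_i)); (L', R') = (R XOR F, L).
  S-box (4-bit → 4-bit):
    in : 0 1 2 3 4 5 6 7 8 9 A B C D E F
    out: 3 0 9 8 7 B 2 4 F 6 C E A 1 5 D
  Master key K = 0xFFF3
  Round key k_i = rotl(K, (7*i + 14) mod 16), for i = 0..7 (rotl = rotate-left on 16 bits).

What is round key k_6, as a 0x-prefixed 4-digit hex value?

0xF3FF

K = 0xFFF3
k_0 = rotl(K, (7*0+14) mod 16) = rotl(K, 14) = 0xFFFC
k_1 = rotl(K, (7*1+14) mod 16) = rotl(K, 5) = 0xFE7F
k_2 = rotl(K, (7*2+14) mod 16) = rotl(K, 12) = 0x3FFF
k_3 = rotl(K, (7*3+14) mod 16) = rotl(K, 3) = 0xFF9F
k_4 = rotl(K, (7*4+14) mod 16) = rotl(K, 10) = 0xCFFF
k_5 = rotl(K, (7*5+14) mod 16) = rotl(K, 1) = 0xFFE7
k_6 = rotl(K, (7*6+14) mod 16) = rotl(K, 8) = 0xF3FF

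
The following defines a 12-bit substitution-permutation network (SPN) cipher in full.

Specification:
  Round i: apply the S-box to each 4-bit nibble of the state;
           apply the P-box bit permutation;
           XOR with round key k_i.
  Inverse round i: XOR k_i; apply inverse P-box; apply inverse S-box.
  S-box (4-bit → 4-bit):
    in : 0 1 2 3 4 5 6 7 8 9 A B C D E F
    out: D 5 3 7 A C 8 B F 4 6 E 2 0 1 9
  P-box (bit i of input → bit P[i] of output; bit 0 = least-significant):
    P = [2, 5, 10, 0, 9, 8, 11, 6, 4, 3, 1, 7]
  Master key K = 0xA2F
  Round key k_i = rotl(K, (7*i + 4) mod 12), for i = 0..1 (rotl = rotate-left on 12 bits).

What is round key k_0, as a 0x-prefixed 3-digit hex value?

0x2FA

K = 0xA2F
k_0 = rotl(K, (7*0+4) mod 12) = rotl(K, 4) = 0x2FA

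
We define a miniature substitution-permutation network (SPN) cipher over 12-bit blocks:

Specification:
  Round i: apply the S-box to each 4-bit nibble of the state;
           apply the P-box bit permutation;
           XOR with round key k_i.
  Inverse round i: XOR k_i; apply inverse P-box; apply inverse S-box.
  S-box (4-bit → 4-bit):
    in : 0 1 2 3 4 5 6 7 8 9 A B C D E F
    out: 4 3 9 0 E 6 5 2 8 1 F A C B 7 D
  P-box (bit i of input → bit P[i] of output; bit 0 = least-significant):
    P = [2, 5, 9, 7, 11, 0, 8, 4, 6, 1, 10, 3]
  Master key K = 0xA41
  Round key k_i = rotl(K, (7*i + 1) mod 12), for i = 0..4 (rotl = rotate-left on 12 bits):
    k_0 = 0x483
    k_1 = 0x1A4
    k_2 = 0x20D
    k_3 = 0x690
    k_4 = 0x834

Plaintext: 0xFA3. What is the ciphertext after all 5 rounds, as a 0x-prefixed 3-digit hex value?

0xFD6

s_0 = plaintext = 0xFA3
s_1 = Round(s_0, k_0) = 0x9DA
s_2 = Round(s_1, k_1) = 0xB51
s_3 = Round(s_2, k_2) = 0x322
s_4 = Round(s_3, k_3) = 0xE04
s_5 = Round(s_4, k_4) = 0xFD6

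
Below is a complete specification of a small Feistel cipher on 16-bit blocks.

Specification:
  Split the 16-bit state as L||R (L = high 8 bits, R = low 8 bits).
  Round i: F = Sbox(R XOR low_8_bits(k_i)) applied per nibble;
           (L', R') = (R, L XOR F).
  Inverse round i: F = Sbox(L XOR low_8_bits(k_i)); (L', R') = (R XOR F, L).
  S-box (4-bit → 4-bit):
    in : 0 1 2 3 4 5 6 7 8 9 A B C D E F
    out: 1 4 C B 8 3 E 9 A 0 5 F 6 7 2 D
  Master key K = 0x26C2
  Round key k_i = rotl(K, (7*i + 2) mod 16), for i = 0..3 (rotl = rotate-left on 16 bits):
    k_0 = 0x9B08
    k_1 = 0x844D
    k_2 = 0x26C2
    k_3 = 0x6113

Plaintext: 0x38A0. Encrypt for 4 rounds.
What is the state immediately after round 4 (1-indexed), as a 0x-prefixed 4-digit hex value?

s_0 = plaintext = 0x38A0
s_1 = Round(s_0, k_0) = 0xA062
s_2 = Round(s_1, k_1) = 0x626D
s_3 = Round(s_2, k_2) = 0x6D3F
s_4 = Round(s_3, k_3) = 0x3FAB

0x3FAB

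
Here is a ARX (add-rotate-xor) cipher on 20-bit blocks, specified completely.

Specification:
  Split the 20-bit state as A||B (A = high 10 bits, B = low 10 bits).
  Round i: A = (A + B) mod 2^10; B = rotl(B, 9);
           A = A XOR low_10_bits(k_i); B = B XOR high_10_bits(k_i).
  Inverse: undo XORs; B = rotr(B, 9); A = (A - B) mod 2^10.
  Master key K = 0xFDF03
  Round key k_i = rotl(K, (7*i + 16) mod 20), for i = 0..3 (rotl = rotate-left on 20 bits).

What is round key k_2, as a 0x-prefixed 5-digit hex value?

K = 0xFDF03
k_0 = rotl(K, (7*0+16) mod 20) = rotl(K, 16) = 0x3FDF0
k_1 = rotl(K, (7*1+16) mod 20) = rotl(K, 3) = 0xEF81F
k_2 = rotl(K, (7*2+16) mod 20) = rotl(K, 10) = 0xC0FF7

0xC0FF7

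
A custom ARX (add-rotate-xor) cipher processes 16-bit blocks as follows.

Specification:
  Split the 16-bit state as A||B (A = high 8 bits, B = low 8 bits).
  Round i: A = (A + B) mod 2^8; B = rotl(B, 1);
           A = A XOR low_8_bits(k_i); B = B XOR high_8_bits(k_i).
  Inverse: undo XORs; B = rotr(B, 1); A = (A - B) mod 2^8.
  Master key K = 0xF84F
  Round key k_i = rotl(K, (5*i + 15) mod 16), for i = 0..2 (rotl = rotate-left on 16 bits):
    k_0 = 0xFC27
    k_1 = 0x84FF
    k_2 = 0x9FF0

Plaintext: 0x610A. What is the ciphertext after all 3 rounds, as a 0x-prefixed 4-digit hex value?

s_0 = plaintext = 0x610A
s_1 = Round(s_0, k_0) = 0x4CE8
s_2 = Round(s_1, k_1) = 0xCB55
s_3 = Round(s_2, k_2) = 0xD035

0xD035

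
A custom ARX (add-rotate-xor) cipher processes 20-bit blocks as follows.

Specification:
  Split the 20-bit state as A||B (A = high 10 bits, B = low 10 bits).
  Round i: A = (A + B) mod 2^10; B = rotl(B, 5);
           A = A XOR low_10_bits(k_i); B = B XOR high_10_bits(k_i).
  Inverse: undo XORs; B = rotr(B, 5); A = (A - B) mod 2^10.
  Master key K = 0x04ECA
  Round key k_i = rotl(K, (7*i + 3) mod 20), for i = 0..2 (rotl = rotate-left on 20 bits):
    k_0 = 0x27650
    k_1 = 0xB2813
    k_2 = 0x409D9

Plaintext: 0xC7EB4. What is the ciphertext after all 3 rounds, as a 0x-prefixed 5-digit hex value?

0x2AE5C

s_0 = plaintext = 0xC7EB4
s_1 = Round(s_0, k_0) = 0xE0E08
s_2 = Round(s_1, k_1) = 0x663DA
s_3 = Round(s_2, k_2) = 0x2AE5C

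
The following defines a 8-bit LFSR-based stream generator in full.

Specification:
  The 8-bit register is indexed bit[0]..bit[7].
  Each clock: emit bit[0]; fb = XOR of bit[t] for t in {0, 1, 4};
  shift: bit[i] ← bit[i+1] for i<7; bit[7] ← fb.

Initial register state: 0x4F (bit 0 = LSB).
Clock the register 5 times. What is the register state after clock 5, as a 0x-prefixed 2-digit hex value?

reg_0 = 0x4F
clock 1: out=1, reg = 0x27
clock 2: out=1, reg = 0x13
clock 3: out=1, reg = 0x89
clock 4: out=1, reg = 0xC4
clock 5: out=0, reg = 0x62

0x62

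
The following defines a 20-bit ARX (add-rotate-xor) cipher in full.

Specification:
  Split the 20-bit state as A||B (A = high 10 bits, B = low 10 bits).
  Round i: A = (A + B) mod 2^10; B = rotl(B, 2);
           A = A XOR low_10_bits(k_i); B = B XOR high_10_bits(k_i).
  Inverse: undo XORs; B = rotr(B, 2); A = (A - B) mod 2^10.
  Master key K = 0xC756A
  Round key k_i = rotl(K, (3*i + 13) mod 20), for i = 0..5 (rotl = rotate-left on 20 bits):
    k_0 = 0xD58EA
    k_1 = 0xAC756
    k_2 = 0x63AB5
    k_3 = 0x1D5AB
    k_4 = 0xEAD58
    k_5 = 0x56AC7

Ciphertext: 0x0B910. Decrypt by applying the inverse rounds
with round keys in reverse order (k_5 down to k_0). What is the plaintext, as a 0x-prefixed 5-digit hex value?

0x33A35

s_0 = ciphertext = 0x0B910
s_1 = InvRound(s_0, k_5) = 0x35E12
s_2 = InvRound(s_1, k_4) = 0x0856E
s_3 = InvRound(s_2, k_3) = 0x91346
s_4 = InvRound(s_3, k_2) = 0x0FCB2
s_5 = InvRound(s_4, k_1) = 0xFA780
s_6 = InvRound(s_5, k_0) = 0x33A35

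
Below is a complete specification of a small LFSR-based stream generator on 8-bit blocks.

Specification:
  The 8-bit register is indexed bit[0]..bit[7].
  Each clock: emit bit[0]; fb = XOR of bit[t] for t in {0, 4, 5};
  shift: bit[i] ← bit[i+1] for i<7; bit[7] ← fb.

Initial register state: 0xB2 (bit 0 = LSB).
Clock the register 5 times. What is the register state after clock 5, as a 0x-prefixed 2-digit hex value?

0xE5

reg_0 = 0xB2
clock 1: out=0, reg = 0x59
clock 2: out=1, reg = 0x2C
clock 3: out=0, reg = 0x96
clock 4: out=0, reg = 0xCB
clock 5: out=1, reg = 0xE5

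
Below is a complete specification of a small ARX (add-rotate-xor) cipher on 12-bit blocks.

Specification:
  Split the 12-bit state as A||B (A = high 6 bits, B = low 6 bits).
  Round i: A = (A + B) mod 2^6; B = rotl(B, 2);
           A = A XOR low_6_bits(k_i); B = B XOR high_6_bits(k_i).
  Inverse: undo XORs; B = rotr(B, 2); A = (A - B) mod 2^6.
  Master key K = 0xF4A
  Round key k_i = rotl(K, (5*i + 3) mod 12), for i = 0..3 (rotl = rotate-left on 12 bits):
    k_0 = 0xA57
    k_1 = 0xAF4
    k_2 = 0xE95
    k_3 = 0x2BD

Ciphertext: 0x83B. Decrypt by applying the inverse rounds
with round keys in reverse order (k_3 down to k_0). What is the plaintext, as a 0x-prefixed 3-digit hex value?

s_0 = ciphertext = 0x83B
s_1 = InvRound(s_0, k_3) = 0x05C
s_2 = InvRound(s_1, k_2) = 0xAE9
s_3 = InvRound(s_2, k_1) = 0xFE0
s_4 = InvRound(s_3, k_0) = 0x592

0x592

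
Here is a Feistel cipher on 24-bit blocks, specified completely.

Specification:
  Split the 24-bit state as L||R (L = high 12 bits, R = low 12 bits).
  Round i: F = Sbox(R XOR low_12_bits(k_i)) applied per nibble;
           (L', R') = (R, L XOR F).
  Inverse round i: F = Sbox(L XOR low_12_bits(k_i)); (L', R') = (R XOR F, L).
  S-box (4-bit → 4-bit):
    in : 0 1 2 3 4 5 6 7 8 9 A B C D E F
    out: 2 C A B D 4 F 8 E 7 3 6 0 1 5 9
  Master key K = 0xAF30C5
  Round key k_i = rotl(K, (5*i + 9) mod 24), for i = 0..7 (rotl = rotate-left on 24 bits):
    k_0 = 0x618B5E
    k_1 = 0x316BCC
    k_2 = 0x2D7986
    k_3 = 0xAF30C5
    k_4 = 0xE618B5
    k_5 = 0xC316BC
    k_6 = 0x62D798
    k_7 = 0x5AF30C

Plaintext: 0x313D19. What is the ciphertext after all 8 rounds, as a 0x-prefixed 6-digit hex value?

s_0 = plaintext = 0x313D19
s_1 = Round(s_0, k_0) = 0xD19CCB
s_2 = Round(s_1, k_1) = 0xCCB531
s_3 = Round(s_2, k_2) = 0x531CA3
s_4 = Round(s_3, k_3) = 0xCA35CE
s_5 = Round(s_4, k_4) = 0x5CED25
s_6 = Round(s_5, k_5) = 0xD253B9
s_7 = Round(s_6, k_6) = 0x3B9089
s_8 = Round(s_7, k_7) = 0x08985D

0x08985D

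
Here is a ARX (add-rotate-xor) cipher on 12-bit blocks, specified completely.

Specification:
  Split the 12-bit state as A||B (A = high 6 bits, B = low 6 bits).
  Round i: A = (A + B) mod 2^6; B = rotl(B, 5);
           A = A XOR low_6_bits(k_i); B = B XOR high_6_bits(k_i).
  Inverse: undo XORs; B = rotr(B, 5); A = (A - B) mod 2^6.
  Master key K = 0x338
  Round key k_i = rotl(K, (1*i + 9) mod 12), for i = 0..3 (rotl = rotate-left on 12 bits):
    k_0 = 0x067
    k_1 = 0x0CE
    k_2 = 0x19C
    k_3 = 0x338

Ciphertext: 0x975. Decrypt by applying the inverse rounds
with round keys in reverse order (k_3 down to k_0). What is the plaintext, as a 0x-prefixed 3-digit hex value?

0xCE0

s_0 = ciphertext = 0x975
s_1 = InvRound(s_0, k_3) = 0xAB3
s_2 = InvRound(s_1, k_2) = 0x2EB
s_3 = InvRound(s_2, k_1) = 0xD11
s_4 = InvRound(s_3, k_0) = 0xCE0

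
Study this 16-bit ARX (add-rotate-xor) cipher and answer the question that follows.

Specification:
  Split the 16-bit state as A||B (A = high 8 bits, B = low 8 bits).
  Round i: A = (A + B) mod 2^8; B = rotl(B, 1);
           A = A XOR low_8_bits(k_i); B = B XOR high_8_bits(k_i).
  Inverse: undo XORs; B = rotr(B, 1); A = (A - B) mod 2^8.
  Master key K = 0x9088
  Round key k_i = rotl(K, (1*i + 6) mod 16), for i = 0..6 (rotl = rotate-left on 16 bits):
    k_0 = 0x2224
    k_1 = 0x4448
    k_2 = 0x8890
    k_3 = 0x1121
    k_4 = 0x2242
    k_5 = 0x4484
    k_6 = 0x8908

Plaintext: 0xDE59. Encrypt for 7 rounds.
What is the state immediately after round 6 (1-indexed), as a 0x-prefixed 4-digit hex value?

s_0 = plaintext = 0xDE59
s_1 = Round(s_0, k_0) = 0x1390
s_2 = Round(s_1, k_1) = 0xEB65
s_3 = Round(s_2, k_2) = 0xC042
s_4 = Round(s_3, k_3) = 0x2395
s_5 = Round(s_4, k_4) = 0xFA09
s_6 = Round(s_5, k_5) = 0x8756
s_7 = Round(s_6, k_6) = 0xD525

0x8756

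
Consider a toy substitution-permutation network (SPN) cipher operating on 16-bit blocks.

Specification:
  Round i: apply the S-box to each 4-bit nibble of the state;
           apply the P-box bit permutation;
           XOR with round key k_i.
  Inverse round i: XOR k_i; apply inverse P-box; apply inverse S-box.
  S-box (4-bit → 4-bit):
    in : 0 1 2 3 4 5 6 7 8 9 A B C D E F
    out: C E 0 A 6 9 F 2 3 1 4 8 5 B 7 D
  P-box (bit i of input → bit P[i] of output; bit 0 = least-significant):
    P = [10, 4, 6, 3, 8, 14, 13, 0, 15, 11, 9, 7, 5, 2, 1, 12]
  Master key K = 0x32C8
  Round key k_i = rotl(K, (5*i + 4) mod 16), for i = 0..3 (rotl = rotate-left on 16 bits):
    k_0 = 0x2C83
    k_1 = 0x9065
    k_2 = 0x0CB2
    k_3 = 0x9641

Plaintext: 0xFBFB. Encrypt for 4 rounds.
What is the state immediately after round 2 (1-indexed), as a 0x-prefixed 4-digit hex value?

0x0CF3

s_0 = plaintext = 0xFBFB
s_1 = Round(s_0, k_0) = 0x1D28
s_2 = Round(s_1, k_1) = 0x0CF3
s_3 = Round(s_2, k_2) = 0xBFA9
s_4 = Round(s_3, k_3) = 0x20C1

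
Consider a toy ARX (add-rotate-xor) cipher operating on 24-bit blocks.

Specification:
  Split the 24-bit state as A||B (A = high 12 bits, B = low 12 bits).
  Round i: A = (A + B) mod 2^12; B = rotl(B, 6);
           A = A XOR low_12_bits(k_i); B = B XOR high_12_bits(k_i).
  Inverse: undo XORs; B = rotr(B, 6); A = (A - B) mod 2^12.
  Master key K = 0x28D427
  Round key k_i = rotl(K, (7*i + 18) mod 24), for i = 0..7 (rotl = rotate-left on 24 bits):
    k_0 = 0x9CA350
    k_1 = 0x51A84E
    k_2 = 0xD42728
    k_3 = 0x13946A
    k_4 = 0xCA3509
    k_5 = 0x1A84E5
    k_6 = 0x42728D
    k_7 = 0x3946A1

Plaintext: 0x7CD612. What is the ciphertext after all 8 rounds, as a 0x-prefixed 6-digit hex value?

s_0 = plaintext = 0x7CD612
s_1 = Round(s_0, k_0) = 0xE8FD52
s_2 = Round(s_1, k_1) = 0x3AF1AF
s_3 = Round(s_2, k_2) = 0x276684
s_4 = Round(s_3, k_3) = 0xC90023
s_5 = Round(s_4, k_4) = 0x9BA463
s_6 = Round(s_5, k_5) = 0xAF8979
s_7 = Round(s_6, k_6) = 0x6FCA42
s_8 = Round(s_7, k_7) = 0x79F33D

0x79F33D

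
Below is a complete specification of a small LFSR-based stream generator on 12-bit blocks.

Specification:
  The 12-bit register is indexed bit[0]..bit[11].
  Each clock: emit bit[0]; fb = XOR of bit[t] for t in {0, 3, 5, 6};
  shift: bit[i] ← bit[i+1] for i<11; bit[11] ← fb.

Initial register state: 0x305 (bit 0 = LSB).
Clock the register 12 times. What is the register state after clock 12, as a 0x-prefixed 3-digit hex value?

0x5B1

reg_0 = 0x305
clock 1: out=1, reg = 0x982
clock 2: out=0, reg = 0x4C1
clock 3: out=1, reg = 0x260
clock 4: out=0, reg = 0x130
clock 5: out=0, reg = 0x898
clock 6: out=0, reg = 0xC4C
clock 7: out=0, reg = 0x626
clock 8: out=0, reg = 0xB13
clock 9: out=1, reg = 0xD89
clock 10: out=1, reg = 0x6C4
clock 11: out=0, reg = 0xB62
clock 12: out=0, reg = 0x5B1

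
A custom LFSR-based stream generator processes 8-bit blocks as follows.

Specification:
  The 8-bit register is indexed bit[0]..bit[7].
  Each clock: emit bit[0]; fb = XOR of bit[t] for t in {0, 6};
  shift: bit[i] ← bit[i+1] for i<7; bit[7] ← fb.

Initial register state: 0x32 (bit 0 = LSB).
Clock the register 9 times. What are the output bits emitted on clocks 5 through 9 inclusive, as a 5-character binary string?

reg_0 = 0x32
clock 1: out=0, reg = 0x19
clock 2: out=1, reg = 0x8C
clock 3: out=0, reg = 0x46
clock 4: out=0, reg = 0xA3
clock 5: out=1, reg = 0xD1
clock 6: out=1, reg = 0x68
clock 7: out=0, reg = 0xB4
clock 8: out=0, reg = 0x5A
clock 9: out=0, reg = 0xAD

11000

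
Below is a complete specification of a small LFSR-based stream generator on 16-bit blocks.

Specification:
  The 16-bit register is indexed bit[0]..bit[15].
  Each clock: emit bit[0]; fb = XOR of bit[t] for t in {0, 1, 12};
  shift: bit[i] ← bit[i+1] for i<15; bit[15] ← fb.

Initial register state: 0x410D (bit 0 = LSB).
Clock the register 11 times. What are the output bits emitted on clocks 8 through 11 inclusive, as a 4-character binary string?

reg_0 = 0x410D
clock 1: out=1, reg = 0xA086
clock 2: out=0, reg = 0xD043
clock 3: out=1, reg = 0xE821
clock 4: out=1, reg = 0xF410
clock 5: out=0, reg = 0xFA08
clock 6: out=0, reg = 0xFD04
clock 7: out=0, reg = 0xFE82
clock 8: out=0, reg = 0x7F41
clock 9: out=1, reg = 0x3FA0
clock 10: out=0, reg = 0x9FD0
clock 11: out=0, reg = 0xCFE8

0100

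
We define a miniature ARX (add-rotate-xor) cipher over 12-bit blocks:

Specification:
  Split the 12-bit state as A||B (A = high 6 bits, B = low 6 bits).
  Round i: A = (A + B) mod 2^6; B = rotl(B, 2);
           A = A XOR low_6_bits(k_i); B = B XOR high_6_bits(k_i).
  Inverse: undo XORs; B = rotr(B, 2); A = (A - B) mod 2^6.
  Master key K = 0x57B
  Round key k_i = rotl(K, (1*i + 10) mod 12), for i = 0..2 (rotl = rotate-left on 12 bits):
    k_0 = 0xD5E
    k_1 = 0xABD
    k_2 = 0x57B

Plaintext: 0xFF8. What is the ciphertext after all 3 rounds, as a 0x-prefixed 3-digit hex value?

0x39A

s_0 = plaintext = 0xFF8
s_1 = Round(s_0, k_0) = 0xA56
s_2 = Round(s_1, k_1) = 0x0B3
s_3 = Round(s_2, k_2) = 0x39A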